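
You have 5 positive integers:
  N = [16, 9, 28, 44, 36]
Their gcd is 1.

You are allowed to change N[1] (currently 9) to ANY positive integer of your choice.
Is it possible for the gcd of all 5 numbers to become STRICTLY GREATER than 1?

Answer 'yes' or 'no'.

Current gcd = 1
gcd of all OTHER numbers (without N[1]=9): gcd([16, 28, 44, 36]) = 4
The new gcd after any change is gcd(4, new_value).
This can be at most 4.
Since 4 > old gcd 1, the gcd CAN increase (e.g., set N[1] = 4).

Answer: yes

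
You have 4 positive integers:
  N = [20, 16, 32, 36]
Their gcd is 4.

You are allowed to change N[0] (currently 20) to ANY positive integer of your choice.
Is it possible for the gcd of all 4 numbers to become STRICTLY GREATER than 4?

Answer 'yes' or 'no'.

Current gcd = 4
gcd of all OTHER numbers (without N[0]=20): gcd([16, 32, 36]) = 4
The new gcd after any change is gcd(4, new_value).
This can be at most 4.
Since 4 = old gcd 4, the gcd can only stay the same or decrease.

Answer: no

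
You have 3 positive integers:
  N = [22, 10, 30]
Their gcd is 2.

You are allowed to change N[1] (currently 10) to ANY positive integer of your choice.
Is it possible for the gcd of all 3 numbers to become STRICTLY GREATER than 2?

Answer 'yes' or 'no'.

Answer: no

Derivation:
Current gcd = 2
gcd of all OTHER numbers (without N[1]=10): gcd([22, 30]) = 2
The new gcd after any change is gcd(2, new_value).
This can be at most 2.
Since 2 = old gcd 2, the gcd can only stay the same or decrease.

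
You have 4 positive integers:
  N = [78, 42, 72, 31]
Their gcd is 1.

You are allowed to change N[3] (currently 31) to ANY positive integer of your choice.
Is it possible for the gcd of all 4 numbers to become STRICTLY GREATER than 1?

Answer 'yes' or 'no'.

Current gcd = 1
gcd of all OTHER numbers (without N[3]=31): gcd([78, 42, 72]) = 6
The new gcd after any change is gcd(6, new_value).
This can be at most 6.
Since 6 > old gcd 1, the gcd CAN increase (e.g., set N[3] = 6).

Answer: yes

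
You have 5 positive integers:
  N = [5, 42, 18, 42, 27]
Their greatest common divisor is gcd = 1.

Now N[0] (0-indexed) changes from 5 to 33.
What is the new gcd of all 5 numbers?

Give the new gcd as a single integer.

Answer: 3

Derivation:
Numbers: [5, 42, 18, 42, 27], gcd = 1
Change: index 0, 5 -> 33
gcd of the OTHER numbers (without index 0): gcd([42, 18, 42, 27]) = 3
New gcd = gcd(g_others, new_val) = gcd(3, 33) = 3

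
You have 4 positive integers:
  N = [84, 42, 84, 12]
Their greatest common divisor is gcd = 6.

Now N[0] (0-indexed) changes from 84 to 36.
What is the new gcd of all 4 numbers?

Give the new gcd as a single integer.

Numbers: [84, 42, 84, 12], gcd = 6
Change: index 0, 84 -> 36
gcd of the OTHER numbers (without index 0): gcd([42, 84, 12]) = 6
New gcd = gcd(g_others, new_val) = gcd(6, 36) = 6

Answer: 6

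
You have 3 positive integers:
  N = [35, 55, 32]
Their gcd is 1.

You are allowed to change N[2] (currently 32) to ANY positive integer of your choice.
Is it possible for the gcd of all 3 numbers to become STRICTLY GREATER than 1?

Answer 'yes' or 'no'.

Current gcd = 1
gcd of all OTHER numbers (without N[2]=32): gcd([35, 55]) = 5
The new gcd after any change is gcd(5, new_value).
This can be at most 5.
Since 5 > old gcd 1, the gcd CAN increase (e.g., set N[2] = 5).

Answer: yes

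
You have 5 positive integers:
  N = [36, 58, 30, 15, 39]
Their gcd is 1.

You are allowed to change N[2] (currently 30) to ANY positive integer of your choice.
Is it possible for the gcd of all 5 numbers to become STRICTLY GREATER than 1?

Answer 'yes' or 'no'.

Answer: no

Derivation:
Current gcd = 1
gcd of all OTHER numbers (without N[2]=30): gcd([36, 58, 15, 39]) = 1
The new gcd after any change is gcd(1, new_value).
This can be at most 1.
Since 1 = old gcd 1, the gcd can only stay the same or decrease.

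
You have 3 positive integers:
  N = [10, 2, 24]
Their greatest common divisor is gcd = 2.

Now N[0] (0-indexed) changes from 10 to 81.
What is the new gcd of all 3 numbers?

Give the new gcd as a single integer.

Answer: 1

Derivation:
Numbers: [10, 2, 24], gcd = 2
Change: index 0, 10 -> 81
gcd of the OTHER numbers (without index 0): gcd([2, 24]) = 2
New gcd = gcd(g_others, new_val) = gcd(2, 81) = 1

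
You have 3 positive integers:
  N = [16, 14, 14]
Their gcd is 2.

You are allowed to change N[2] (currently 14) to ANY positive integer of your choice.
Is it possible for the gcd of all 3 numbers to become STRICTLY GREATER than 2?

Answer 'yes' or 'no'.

Answer: no

Derivation:
Current gcd = 2
gcd of all OTHER numbers (without N[2]=14): gcd([16, 14]) = 2
The new gcd after any change is gcd(2, new_value).
This can be at most 2.
Since 2 = old gcd 2, the gcd can only stay the same or decrease.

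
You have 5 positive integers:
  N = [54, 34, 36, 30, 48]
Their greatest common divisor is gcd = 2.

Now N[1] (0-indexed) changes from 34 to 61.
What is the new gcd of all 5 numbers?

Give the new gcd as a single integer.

Numbers: [54, 34, 36, 30, 48], gcd = 2
Change: index 1, 34 -> 61
gcd of the OTHER numbers (without index 1): gcd([54, 36, 30, 48]) = 6
New gcd = gcd(g_others, new_val) = gcd(6, 61) = 1

Answer: 1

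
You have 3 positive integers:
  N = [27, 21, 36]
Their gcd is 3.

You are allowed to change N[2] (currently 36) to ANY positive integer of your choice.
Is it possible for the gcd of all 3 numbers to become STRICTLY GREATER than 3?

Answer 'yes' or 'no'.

Answer: no

Derivation:
Current gcd = 3
gcd of all OTHER numbers (without N[2]=36): gcd([27, 21]) = 3
The new gcd after any change is gcd(3, new_value).
This can be at most 3.
Since 3 = old gcd 3, the gcd can only stay the same or decrease.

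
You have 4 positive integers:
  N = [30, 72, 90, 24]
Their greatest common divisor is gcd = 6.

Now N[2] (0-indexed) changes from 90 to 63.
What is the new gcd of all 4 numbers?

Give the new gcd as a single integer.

Numbers: [30, 72, 90, 24], gcd = 6
Change: index 2, 90 -> 63
gcd of the OTHER numbers (without index 2): gcd([30, 72, 24]) = 6
New gcd = gcd(g_others, new_val) = gcd(6, 63) = 3

Answer: 3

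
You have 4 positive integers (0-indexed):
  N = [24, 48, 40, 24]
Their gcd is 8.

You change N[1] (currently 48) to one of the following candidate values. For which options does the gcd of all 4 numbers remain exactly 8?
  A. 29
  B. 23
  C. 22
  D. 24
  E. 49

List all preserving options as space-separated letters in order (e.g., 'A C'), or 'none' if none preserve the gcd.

Answer: D

Derivation:
Old gcd = 8; gcd of others (without N[1]) = 8
New gcd for candidate v: gcd(8, v). Preserves old gcd iff gcd(8, v) = 8.
  Option A: v=29, gcd(8,29)=1 -> changes
  Option B: v=23, gcd(8,23)=1 -> changes
  Option C: v=22, gcd(8,22)=2 -> changes
  Option D: v=24, gcd(8,24)=8 -> preserves
  Option E: v=49, gcd(8,49)=1 -> changes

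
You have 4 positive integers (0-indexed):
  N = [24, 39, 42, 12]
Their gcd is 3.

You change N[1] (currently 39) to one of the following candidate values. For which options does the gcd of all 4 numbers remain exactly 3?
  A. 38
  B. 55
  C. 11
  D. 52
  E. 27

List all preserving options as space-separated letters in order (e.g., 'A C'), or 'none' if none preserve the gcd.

Old gcd = 3; gcd of others (without N[1]) = 6
New gcd for candidate v: gcd(6, v). Preserves old gcd iff gcd(6, v) = 3.
  Option A: v=38, gcd(6,38)=2 -> changes
  Option B: v=55, gcd(6,55)=1 -> changes
  Option C: v=11, gcd(6,11)=1 -> changes
  Option D: v=52, gcd(6,52)=2 -> changes
  Option E: v=27, gcd(6,27)=3 -> preserves

Answer: E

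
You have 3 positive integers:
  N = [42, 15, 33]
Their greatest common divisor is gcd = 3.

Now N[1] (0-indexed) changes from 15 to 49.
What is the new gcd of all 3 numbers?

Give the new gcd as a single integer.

Numbers: [42, 15, 33], gcd = 3
Change: index 1, 15 -> 49
gcd of the OTHER numbers (without index 1): gcd([42, 33]) = 3
New gcd = gcd(g_others, new_val) = gcd(3, 49) = 1

Answer: 1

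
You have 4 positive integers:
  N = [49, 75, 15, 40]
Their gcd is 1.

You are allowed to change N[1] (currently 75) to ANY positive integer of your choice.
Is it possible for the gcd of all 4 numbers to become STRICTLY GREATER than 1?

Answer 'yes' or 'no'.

Answer: no

Derivation:
Current gcd = 1
gcd of all OTHER numbers (without N[1]=75): gcd([49, 15, 40]) = 1
The new gcd after any change is gcd(1, new_value).
This can be at most 1.
Since 1 = old gcd 1, the gcd can only stay the same or decrease.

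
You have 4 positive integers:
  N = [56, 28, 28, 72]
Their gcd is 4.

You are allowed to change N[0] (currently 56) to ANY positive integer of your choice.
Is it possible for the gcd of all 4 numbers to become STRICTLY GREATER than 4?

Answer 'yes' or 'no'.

Answer: no

Derivation:
Current gcd = 4
gcd of all OTHER numbers (without N[0]=56): gcd([28, 28, 72]) = 4
The new gcd after any change is gcd(4, new_value).
This can be at most 4.
Since 4 = old gcd 4, the gcd can only stay the same or decrease.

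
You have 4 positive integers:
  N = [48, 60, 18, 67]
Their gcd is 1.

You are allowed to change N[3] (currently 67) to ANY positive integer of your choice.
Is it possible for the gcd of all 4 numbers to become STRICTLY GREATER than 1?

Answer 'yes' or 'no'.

Current gcd = 1
gcd of all OTHER numbers (without N[3]=67): gcd([48, 60, 18]) = 6
The new gcd after any change is gcd(6, new_value).
This can be at most 6.
Since 6 > old gcd 1, the gcd CAN increase (e.g., set N[3] = 6).

Answer: yes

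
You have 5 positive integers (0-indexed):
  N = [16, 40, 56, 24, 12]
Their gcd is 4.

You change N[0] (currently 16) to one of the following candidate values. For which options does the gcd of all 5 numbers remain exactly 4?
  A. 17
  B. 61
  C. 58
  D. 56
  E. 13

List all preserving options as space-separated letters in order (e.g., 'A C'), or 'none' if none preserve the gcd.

Old gcd = 4; gcd of others (without N[0]) = 4
New gcd for candidate v: gcd(4, v). Preserves old gcd iff gcd(4, v) = 4.
  Option A: v=17, gcd(4,17)=1 -> changes
  Option B: v=61, gcd(4,61)=1 -> changes
  Option C: v=58, gcd(4,58)=2 -> changes
  Option D: v=56, gcd(4,56)=4 -> preserves
  Option E: v=13, gcd(4,13)=1 -> changes

Answer: D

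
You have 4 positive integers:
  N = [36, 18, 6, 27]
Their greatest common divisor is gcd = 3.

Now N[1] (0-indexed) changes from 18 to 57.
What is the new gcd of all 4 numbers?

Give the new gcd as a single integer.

Answer: 3

Derivation:
Numbers: [36, 18, 6, 27], gcd = 3
Change: index 1, 18 -> 57
gcd of the OTHER numbers (without index 1): gcd([36, 6, 27]) = 3
New gcd = gcd(g_others, new_val) = gcd(3, 57) = 3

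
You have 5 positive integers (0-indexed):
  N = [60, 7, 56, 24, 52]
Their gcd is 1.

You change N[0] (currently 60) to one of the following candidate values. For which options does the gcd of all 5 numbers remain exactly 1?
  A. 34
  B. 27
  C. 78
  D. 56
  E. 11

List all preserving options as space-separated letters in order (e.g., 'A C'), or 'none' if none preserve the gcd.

Answer: A B C D E

Derivation:
Old gcd = 1; gcd of others (without N[0]) = 1
New gcd for candidate v: gcd(1, v). Preserves old gcd iff gcd(1, v) = 1.
  Option A: v=34, gcd(1,34)=1 -> preserves
  Option B: v=27, gcd(1,27)=1 -> preserves
  Option C: v=78, gcd(1,78)=1 -> preserves
  Option D: v=56, gcd(1,56)=1 -> preserves
  Option E: v=11, gcd(1,11)=1 -> preserves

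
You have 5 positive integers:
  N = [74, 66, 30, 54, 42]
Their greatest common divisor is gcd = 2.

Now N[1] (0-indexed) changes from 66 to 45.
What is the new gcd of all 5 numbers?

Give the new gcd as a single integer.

Numbers: [74, 66, 30, 54, 42], gcd = 2
Change: index 1, 66 -> 45
gcd of the OTHER numbers (without index 1): gcd([74, 30, 54, 42]) = 2
New gcd = gcd(g_others, new_val) = gcd(2, 45) = 1

Answer: 1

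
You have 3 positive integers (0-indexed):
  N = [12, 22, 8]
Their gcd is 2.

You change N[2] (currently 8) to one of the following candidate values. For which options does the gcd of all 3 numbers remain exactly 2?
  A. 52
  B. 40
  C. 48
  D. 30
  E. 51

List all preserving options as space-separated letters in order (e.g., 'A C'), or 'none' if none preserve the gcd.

Answer: A B C D

Derivation:
Old gcd = 2; gcd of others (without N[2]) = 2
New gcd for candidate v: gcd(2, v). Preserves old gcd iff gcd(2, v) = 2.
  Option A: v=52, gcd(2,52)=2 -> preserves
  Option B: v=40, gcd(2,40)=2 -> preserves
  Option C: v=48, gcd(2,48)=2 -> preserves
  Option D: v=30, gcd(2,30)=2 -> preserves
  Option E: v=51, gcd(2,51)=1 -> changes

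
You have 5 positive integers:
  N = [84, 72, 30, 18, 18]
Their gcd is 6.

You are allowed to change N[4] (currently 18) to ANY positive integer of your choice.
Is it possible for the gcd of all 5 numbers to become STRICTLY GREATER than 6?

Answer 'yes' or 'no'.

Current gcd = 6
gcd of all OTHER numbers (without N[4]=18): gcd([84, 72, 30, 18]) = 6
The new gcd after any change is gcd(6, new_value).
This can be at most 6.
Since 6 = old gcd 6, the gcd can only stay the same or decrease.

Answer: no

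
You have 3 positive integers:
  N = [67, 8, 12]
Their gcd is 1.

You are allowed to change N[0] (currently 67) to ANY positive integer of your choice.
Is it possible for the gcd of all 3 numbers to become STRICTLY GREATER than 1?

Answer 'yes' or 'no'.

Current gcd = 1
gcd of all OTHER numbers (without N[0]=67): gcd([8, 12]) = 4
The new gcd after any change is gcd(4, new_value).
This can be at most 4.
Since 4 > old gcd 1, the gcd CAN increase (e.g., set N[0] = 4).

Answer: yes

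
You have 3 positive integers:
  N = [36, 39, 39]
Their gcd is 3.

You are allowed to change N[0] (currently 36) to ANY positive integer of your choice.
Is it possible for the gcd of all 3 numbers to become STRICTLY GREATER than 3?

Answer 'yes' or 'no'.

Answer: yes

Derivation:
Current gcd = 3
gcd of all OTHER numbers (without N[0]=36): gcd([39, 39]) = 39
The new gcd after any change is gcd(39, new_value).
This can be at most 39.
Since 39 > old gcd 3, the gcd CAN increase (e.g., set N[0] = 39).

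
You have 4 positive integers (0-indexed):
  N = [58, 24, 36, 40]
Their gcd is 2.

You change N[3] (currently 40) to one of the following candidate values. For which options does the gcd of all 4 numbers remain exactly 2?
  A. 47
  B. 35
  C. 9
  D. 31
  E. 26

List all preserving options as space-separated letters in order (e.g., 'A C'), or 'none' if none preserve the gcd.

Old gcd = 2; gcd of others (without N[3]) = 2
New gcd for candidate v: gcd(2, v). Preserves old gcd iff gcd(2, v) = 2.
  Option A: v=47, gcd(2,47)=1 -> changes
  Option B: v=35, gcd(2,35)=1 -> changes
  Option C: v=9, gcd(2,9)=1 -> changes
  Option D: v=31, gcd(2,31)=1 -> changes
  Option E: v=26, gcd(2,26)=2 -> preserves

Answer: E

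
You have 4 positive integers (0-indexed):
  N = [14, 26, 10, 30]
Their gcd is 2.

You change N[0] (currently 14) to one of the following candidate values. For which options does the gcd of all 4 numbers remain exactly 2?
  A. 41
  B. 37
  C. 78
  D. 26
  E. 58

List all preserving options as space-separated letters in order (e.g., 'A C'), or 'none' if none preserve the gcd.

Answer: C D E

Derivation:
Old gcd = 2; gcd of others (without N[0]) = 2
New gcd for candidate v: gcd(2, v). Preserves old gcd iff gcd(2, v) = 2.
  Option A: v=41, gcd(2,41)=1 -> changes
  Option B: v=37, gcd(2,37)=1 -> changes
  Option C: v=78, gcd(2,78)=2 -> preserves
  Option D: v=26, gcd(2,26)=2 -> preserves
  Option E: v=58, gcd(2,58)=2 -> preserves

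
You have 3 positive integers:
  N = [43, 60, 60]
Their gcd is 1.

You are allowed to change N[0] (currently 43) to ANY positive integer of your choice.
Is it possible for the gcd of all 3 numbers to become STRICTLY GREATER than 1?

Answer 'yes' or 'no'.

Current gcd = 1
gcd of all OTHER numbers (without N[0]=43): gcd([60, 60]) = 60
The new gcd after any change is gcd(60, new_value).
This can be at most 60.
Since 60 > old gcd 1, the gcd CAN increase (e.g., set N[0] = 60).

Answer: yes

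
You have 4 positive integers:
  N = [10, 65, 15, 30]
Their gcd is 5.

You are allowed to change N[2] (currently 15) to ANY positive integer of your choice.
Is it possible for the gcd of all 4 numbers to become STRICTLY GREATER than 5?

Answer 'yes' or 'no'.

Answer: no

Derivation:
Current gcd = 5
gcd of all OTHER numbers (without N[2]=15): gcd([10, 65, 30]) = 5
The new gcd after any change is gcd(5, new_value).
This can be at most 5.
Since 5 = old gcd 5, the gcd can only stay the same or decrease.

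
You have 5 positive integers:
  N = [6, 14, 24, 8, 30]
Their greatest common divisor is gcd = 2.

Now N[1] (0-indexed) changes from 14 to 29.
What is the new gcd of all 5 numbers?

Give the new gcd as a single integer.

Answer: 1

Derivation:
Numbers: [6, 14, 24, 8, 30], gcd = 2
Change: index 1, 14 -> 29
gcd of the OTHER numbers (without index 1): gcd([6, 24, 8, 30]) = 2
New gcd = gcd(g_others, new_val) = gcd(2, 29) = 1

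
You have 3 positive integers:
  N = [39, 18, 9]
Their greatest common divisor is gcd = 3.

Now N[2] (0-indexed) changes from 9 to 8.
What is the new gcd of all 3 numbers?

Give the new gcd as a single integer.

Numbers: [39, 18, 9], gcd = 3
Change: index 2, 9 -> 8
gcd of the OTHER numbers (without index 2): gcd([39, 18]) = 3
New gcd = gcd(g_others, new_val) = gcd(3, 8) = 1

Answer: 1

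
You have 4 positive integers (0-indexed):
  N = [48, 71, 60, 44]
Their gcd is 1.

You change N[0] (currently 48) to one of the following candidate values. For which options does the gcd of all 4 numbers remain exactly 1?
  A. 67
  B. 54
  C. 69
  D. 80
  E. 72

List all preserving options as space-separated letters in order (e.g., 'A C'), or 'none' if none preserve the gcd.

Old gcd = 1; gcd of others (without N[0]) = 1
New gcd for candidate v: gcd(1, v). Preserves old gcd iff gcd(1, v) = 1.
  Option A: v=67, gcd(1,67)=1 -> preserves
  Option B: v=54, gcd(1,54)=1 -> preserves
  Option C: v=69, gcd(1,69)=1 -> preserves
  Option D: v=80, gcd(1,80)=1 -> preserves
  Option E: v=72, gcd(1,72)=1 -> preserves

Answer: A B C D E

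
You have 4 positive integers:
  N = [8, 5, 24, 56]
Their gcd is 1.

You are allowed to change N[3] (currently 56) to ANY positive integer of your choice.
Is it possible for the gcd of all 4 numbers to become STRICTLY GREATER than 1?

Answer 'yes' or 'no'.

Current gcd = 1
gcd of all OTHER numbers (without N[3]=56): gcd([8, 5, 24]) = 1
The new gcd after any change is gcd(1, new_value).
This can be at most 1.
Since 1 = old gcd 1, the gcd can only stay the same or decrease.

Answer: no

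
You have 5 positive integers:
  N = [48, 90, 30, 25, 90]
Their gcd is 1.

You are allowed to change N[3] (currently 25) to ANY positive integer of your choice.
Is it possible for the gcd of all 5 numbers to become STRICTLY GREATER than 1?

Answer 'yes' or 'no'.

Current gcd = 1
gcd of all OTHER numbers (without N[3]=25): gcd([48, 90, 30, 90]) = 6
The new gcd after any change is gcd(6, new_value).
This can be at most 6.
Since 6 > old gcd 1, the gcd CAN increase (e.g., set N[3] = 6).

Answer: yes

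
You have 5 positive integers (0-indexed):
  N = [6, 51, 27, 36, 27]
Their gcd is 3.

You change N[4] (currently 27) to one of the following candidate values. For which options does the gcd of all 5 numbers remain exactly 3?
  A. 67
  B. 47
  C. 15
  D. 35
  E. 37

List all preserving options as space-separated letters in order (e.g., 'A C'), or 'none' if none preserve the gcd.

Answer: C

Derivation:
Old gcd = 3; gcd of others (without N[4]) = 3
New gcd for candidate v: gcd(3, v). Preserves old gcd iff gcd(3, v) = 3.
  Option A: v=67, gcd(3,67)=1 -> changes
  Option B: v=47, gcd(3,47)=1 -> changes
  Option C: v=15, gcd(3,15)=3 -> preserves
  Option D: v=35, gcd(3,35)=1 -> changes
  Option E: v=37, gcd(3,37)=1 -> changes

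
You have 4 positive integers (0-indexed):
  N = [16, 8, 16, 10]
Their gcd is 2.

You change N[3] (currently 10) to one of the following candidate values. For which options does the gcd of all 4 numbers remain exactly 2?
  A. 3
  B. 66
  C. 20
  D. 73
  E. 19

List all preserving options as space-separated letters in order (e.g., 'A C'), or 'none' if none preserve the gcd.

Answer: B

Derivation:
Old gcd = 2; gcd of others (without N[3]) = 8
New gcd for candidate v: gcd(8, v). Preserves old gcd iff gcd(8, v) = 2.
  Option A: v=3, gcd(8,3)=1 -> changes
  Option B: v=66, gcd(8,66)=2 -> preserves
  Option C: v=20, gcd(8,20)=4 -> changes
  Option D: v=73, gcd(8,73)=1 -> changes
  Option E: v=19, gcd(8,19)=1 -> changes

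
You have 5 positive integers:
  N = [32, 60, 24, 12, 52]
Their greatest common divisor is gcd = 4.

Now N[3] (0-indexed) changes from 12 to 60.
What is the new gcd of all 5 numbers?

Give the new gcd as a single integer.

Answer: 4

Derivation:
Numbers: [32, 60, 24, 12, 52], gcd = 4
Change: index 3, 12 -> 60
gcd of the OTHER numbers (without index 3): gcd([32, 60, 24, 52]) = 4
New gcd = gcd(g_others, new_val) = gcd(4, 60) = 4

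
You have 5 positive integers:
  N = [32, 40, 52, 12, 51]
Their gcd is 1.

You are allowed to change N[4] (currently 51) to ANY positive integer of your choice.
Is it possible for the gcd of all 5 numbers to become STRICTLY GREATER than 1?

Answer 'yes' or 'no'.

Current gcd = 1
gcd of all OTHER numbers (without N[4]=51): gcd([32, 40, 52, 12]) = 4
The new gcd after any change is gcd(4, new_value).
This can be at most 4.
Since 4 > old gcd 1, the gcd CAN increase (e.g., set N[4] = 4).

Answer: yes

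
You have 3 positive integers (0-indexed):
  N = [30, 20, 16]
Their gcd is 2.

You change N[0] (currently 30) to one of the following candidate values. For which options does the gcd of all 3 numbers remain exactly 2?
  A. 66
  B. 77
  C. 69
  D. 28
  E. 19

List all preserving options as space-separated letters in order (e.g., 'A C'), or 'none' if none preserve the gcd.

Old gcd = 2; gcd of others (without N[0]) = 4
New gcd for candidate v: gcd(4, v). Preserves old gcd iff gcd(4, v) = 2.
  Option A: v=66, gcd(4,66)=2 -> preserves
  Option B: v=77, gcd(4,77)=1 -> changes
  Option C: v=69, gcd(4,69)=1 -> changes
  Option D: v=28, gcd(4,28)=4 -> changes
  Option E: v=19, gcd(4,19)=1 -> changes

Answer: A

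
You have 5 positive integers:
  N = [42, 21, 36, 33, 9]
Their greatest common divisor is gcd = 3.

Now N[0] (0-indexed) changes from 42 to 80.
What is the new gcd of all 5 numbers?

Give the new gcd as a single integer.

Answer: 1

Derivation:
Numbers: [42, 21, 36, 33, 9], gcd = 3
Change: index 0, 42 -> 80
gcd of the OTHER numbers (without index 0): gcd([21, 36, 33, 9]) = 3
New gcd = gcd(g_others, new_val) = gcd(3, 80) = 1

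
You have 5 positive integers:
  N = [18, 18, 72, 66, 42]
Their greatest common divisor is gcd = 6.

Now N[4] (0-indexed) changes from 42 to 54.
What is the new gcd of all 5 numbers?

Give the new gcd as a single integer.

Numbers: [18, 18, 72, 66, 42], gcd = 6
Change: index 4, 42 -> 54
gcd of the OTHER numbers (without index 4): gcd([18, 18, 72, 66]) = 6
New gcd = gcd(g_others, new_val) = gcd(6, 54) = 6

Answer: 6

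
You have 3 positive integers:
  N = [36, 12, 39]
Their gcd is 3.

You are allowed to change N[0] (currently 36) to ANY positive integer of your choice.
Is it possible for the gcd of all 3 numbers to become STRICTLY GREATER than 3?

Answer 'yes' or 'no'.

Current gcd = 3
gcd of all OTHER numbers (without N[0]=36): gcd([12, 39]) = 3
The new gcd after any change is gcd(3, new_value).
This can be at most 3.
Since 3 = old gcd 3, the gcd can only stay the same or decrease.

Answer: no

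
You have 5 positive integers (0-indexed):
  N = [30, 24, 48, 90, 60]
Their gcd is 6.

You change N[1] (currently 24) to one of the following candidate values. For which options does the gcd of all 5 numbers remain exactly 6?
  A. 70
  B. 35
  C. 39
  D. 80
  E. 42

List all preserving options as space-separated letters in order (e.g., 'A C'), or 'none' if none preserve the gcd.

Old gcd = 6; gcd of others (without N[1]) = 6
New gcd for candidate v: gcd(6, v). Preserves old gcd iff gcd(6, v) = 6.
  Option A: v=70, gcd(6,70)=2 -> changes
  Option B: v=35, gcd(6,35)=1 -> changes
  Option C: v=39, gcd(6,39)=3 -> changes
  Option D: v=80, gcd(6,80)=2 -> changes
  Option E: v=42, gcd(6,42)=6 -> preserves

Answer: E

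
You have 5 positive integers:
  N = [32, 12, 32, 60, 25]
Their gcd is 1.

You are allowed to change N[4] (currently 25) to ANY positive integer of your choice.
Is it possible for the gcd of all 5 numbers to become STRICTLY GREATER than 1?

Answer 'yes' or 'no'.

Current gcd = 1
gcd of all OTHER numbers (without N[4]=25): gcd([32, 12, 32, 60]) = 4
The new gcd after any change is gcd(4, new_value).
This can be at most 4.
Since 4 > old gcd 1, the gcd CAN increase (e.g., set N[4] = 4).

Answer: yes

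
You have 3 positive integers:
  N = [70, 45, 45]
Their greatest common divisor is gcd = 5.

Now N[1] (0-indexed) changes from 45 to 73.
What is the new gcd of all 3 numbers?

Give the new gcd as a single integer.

Numbers: [70, 45, 45], gcd = 5
Change: index 1, 45 -> 73
gcd of the OTHER numbers (without index 1): gcd([70, 45]) = 5
New gcd = gcd(g_others, new_val) = gcd(5, 73) = 1

Answer: 1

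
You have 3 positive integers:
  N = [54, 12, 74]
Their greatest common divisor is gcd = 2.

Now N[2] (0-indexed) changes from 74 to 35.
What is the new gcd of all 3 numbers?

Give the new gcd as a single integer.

Numbers: [54, 12, 74], gcd = 2
Change: index 2, 74 -> 35
gcd of the OTHER numbers (without index 2): gcd([54, 12]) = 6
New gcd = gcd(g_others, new_val) = gcd(6, 35) = 1

Answer: 1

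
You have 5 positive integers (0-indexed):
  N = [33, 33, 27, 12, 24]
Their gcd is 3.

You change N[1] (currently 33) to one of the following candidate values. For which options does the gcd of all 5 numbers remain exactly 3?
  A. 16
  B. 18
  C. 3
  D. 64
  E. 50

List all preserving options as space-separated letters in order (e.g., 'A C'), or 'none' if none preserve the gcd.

Old gcd = 3; gcd of others (without N[1]) = 3
New gcd for candidate v: gcd(3, v). Preserves old gcd iff gcd(3, v) = 3.
  Option A: v=16, gcd(3,16)=1 -> changes
  Option B: v=18, gcd(3,18)=3 -> preserves
  Option C: v=3, gcd(3,3)=3 -> preserves
  Option D: v=64, gcd(3,64)=1 -> changes
  Option E: v=50, gcd(3,50)=1 -> changes

Answer: B C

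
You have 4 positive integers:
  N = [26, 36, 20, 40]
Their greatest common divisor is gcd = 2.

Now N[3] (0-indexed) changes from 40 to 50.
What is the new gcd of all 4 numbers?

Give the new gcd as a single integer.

Answer: 2

Derivation:
Numbers: [26, 36, 20, 40], gcd = 2
Change: index 3, 40 -> 50
gcd of the OTHER numbers (without index 3): gcd([26, 36, 20]) = 2
New gcd = gcd(g_others, new_val) = gcd(2, 50) = 2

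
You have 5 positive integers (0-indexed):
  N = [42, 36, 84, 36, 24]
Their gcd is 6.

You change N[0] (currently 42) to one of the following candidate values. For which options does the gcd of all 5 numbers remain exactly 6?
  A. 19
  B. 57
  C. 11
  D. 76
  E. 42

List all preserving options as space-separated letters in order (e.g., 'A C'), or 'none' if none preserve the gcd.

Answer: E

Derivation:
Old gcd = 6; gcd of others (without N[0]) = 12
New gcd for candidate v: gcd(12, v). Preserves old gcd iff gcd(12, v) = 6.
  Option A: v=19, gcd(12,19)=1 -> changes
  Option B: v=57, gcd(12,57)=3 -> changes
  Option C: v=11, gcd(12,11)=1 -> changes
  Option D: v=76, gcd(12,76)=4 -> changes
  Option E: v=42, gcd(12,42)=6 -> preserves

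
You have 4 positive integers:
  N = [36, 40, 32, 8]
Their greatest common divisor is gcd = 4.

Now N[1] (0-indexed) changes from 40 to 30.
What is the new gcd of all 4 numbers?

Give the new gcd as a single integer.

Answer: 2

Derivation:
Numbers: [36, 40, 32, 8], gcd = 4
Change: index 1, 40 -> 30
gcd of the OTHER numbers (without index 1): gcd([36, 32, 8]) = 4
New gcd = gcd(g_others, new_val) = gcd(4, 30) = 2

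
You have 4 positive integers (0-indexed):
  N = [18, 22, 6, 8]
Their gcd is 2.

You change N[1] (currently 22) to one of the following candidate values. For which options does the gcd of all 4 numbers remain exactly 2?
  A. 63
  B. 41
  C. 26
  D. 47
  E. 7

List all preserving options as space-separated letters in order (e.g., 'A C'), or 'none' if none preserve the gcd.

Answer: C

Derivation:
Old gcd = 2; gcd of others (without N[1]) = 2
New gcd for candidate v: gcd(2, v). Preserves old gcd iff gcd(2, v) = 2.
  Option A: v=63, gcd(2,63)=1 -> changes
  Option B: v=41, gcd(2,41)=1 -> changes
  Option C: v=26, gcd(2,26)=2 -> preserves
  Option D: v=47, gcd(2,47)=1 -> changes
  Option E: v=7, gcd(2,7)=1 -> changes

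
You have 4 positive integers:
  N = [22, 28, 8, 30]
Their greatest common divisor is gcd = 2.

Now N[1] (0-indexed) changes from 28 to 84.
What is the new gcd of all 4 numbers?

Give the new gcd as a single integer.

Answer: 2

Derivation:
Numbers: [22, 28, 8, 30], gcd = 2
Change: index 1, 28 -> 84
gcd of the OTHER numbers (without index 1): gcd([22, 8, 30]) = 2
New gcd = gcd(g_others, new_val) = gcd(2, 84) = 2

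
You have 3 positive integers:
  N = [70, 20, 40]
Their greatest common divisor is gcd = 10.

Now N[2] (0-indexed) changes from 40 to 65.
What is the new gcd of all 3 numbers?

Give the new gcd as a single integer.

Answer: 5

Derivation:
Numbers: [70, 20, 40], gcd = 10
Change: index 2, 40 -> 65
gcd of the OTHER numbers (without index 2): gcd([70, 20]) = 10
New gcd = gcd(g_others, new_val) = gcd(10, 65) = 5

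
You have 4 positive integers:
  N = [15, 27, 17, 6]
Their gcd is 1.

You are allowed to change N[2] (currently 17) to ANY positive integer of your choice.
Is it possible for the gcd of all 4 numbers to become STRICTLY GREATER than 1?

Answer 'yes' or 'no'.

Answer: yes

Derivation:
Current gcd = 1
gcd of all OTHER numbers (without N[2]=17): gcd([15, 27, 6]) = 3
The new gcd after any change is gcd(3, new_value).
This can be at most 3.
Since 3 > old gcd 1, the gcd CAN increase (e.g., set N[2] = 3).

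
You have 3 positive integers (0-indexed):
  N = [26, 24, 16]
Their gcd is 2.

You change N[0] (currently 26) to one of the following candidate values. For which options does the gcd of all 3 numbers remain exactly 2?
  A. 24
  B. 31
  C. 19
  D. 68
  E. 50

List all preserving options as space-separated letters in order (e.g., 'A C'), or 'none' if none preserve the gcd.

Answer: E

Derivation:
Old gcd = 2; gcd of others (without N[0]) = 8
New gcd for candidate v: gcd(8, v). Preserves old gcd iff gcd(8, v) = 2.
  Option A: v=24, gcd(8,24)=8 -> changes
  Option B: v=31, gcd(8,31)=1 -> changes
  Option C: v=19, gcd(8,19)=1 -> changes
  Option D: v=68, gcd(8,68)=4 -> changes
  Option E: v=50, gcd(8,50)=2 -> preserves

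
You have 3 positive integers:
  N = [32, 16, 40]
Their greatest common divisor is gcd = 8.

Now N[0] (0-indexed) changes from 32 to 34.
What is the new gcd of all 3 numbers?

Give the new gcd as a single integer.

Answer: 2

Derivation:
Numbers: [32, 16, 40], gcd = 8
Change: index 0, 32 -> 34
gcd of the OTHER numbers (without index 0): gcd([16, 40]) = 8
New gcd = gcd(g_others, new_val) = gcd(8, 34) = 2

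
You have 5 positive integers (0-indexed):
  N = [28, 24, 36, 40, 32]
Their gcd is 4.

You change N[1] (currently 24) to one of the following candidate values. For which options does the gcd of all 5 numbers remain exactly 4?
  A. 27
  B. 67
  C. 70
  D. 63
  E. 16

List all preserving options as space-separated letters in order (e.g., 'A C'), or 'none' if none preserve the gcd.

Answer: E

Derivation:
Old gcd = 4; gcd of others (without N[1]) = 4
New gcd for candidate v: gcd(4, v). Preserves old gcd iff gcd(4, v) = 4.
  Option A: v=27, gcd(4,27)=1 -> changes
  Option B: v=67, gcd(4,67)=1 -> changes
  Option C: v=70, gcd(4,70)=2 -> changes
  Option D: v=63, gcd(4,63)=1 -> changes
  Option E: v=16, gcd(4,16)=4 -> preserves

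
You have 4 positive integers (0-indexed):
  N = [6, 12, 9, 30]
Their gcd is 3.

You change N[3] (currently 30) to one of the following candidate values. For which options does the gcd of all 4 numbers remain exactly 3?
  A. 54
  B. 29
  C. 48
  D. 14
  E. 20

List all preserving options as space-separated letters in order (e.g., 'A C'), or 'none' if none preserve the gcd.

Old gcd = 3; gcd of others (without N[3]) = 3
New gcd for candidate v: gcd(3, v). Preserves old gcd iff gcd(3, v) = 3.
  Option A: v=54, gcd(3,54)=3 -> preserves
  Option B: v=29, gcd(3,29)=1 -> changes
  Option C: v=48, gcd(3,48)=3 -> preserves
  Option D: v=14, gcd(3,14)=1 -> changes
  Option E: v=20, gcd(3,20)=1 -> changes

Answer: A C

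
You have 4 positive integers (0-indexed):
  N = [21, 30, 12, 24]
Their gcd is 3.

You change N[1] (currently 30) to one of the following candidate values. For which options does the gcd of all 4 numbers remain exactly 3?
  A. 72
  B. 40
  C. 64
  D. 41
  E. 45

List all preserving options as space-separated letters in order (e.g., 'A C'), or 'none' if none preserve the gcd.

Answer: A E

Derivation:
Old gcd = 3; gcd of others (without N[1]) = 3
New gcd for candidate v: gcd(3, v). Preserves old gcd iff gcd(3, v) = 3.
  Option A: v=72, gcd(3,72)=3 -> preserves
  Option B: v=40, gcd(3,40)=1 -> changes
  Option C: v=64, gcd(3,64)=1 -> changes
  Option D: v=41, gcd(3,41)=1 -> changes
  Option E: v=45, gcd(3,45)=3 -> preserves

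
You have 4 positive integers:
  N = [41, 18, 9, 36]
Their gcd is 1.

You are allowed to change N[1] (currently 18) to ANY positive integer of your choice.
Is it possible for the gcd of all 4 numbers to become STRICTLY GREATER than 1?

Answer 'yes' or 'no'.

Current gcd = 1
gcd of all OTHER numbers (without N[1]=18): gcd([41, 9, 36]) = 1
The new gcd after any change is gcd(1, new_value).
This can be at most 1.
Since 1 = old gcd 1, the gcd can only stay the same or decrease.

Answer: no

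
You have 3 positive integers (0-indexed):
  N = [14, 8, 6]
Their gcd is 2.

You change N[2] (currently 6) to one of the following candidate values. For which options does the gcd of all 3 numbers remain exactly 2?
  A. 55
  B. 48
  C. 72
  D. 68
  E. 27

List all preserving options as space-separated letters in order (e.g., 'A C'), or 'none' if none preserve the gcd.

Answer: B C D

Derivation:
Old gcd = 2; gcd of others (without N[2]) = 2
New gcd for candidate v: gcd(2, v). Preserves old gcd iff gcd(2, v) = 2.
  Option A: v=55, gcd(2,55)=1 -> changes
  Option B: v=48, gcd(2,48)=2 -> preserves
  Option C: v=72, gcd(2,72)=2 -> preserves
  Option D: v=68, gcd(2,68)=2 -> preserves
  Option E: v=27, gcd(2,27)=1 -> changes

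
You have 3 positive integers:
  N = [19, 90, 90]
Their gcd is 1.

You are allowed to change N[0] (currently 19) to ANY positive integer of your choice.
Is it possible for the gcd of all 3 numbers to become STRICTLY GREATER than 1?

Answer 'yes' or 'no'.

Answer: yes

Derivation:
Current gcd = 1
gcd of all OTHER numbers (without N[0]=19): gcd([90, 90]) = 90
The new gcd after any change is gcd(90, new_value).
This can be at most 90.
Since 90 > old gcd 1, the gcd CAN increase (e.g., set N[0] = 90).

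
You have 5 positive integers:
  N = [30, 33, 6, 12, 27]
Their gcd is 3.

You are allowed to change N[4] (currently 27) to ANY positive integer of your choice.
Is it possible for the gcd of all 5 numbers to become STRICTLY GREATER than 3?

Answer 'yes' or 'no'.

Answer: no

Derivation:
Current gcd = 3
gcd of all OTHER numbers (without N[4]=27): gcd([30, 33, 6, 12]) = 3
The new gcd after any change is gcd(3, new_value).
This can be at most 3.
Since 3 = old gcd 3, the gcd can only stay the same or decrease.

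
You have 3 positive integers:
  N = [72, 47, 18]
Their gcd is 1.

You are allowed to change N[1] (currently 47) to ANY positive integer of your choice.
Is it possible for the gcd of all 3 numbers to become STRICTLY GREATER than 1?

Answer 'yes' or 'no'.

Current gcd = 1
gcd of all OTHER numbers (without N[1]=47): gcd([72, 18]) = 18
The new gcd after any change is gcd(18, new_value).
This can be at most 18.
Since 18 > old gcd 1, the gcd CAN increase (e.g., set N[1] = 18).

Answer: yes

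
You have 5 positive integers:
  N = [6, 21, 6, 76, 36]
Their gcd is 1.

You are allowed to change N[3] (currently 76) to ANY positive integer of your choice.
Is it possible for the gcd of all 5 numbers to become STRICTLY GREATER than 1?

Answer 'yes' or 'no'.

Current gcd = 1
gcd of all OTHER numbers (without N[3]=76): gcd([6, 21, 6, 36]) = 3
The new gcd after any change is gcd(3, new_value).
This can be at most 3.
Since 3 > old gcd 1, the gcd CAN increase (e.g., set N[3] = 3).

Answer: yes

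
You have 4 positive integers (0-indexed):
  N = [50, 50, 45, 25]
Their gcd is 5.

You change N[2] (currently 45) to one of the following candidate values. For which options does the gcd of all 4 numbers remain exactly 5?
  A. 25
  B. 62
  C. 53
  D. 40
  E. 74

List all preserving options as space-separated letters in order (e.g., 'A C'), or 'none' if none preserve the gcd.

Old gcd = 5; gcd of others (without N[2]) = 25
New gcd for candidate v: gcd(25, v). Preserves old gcd iff gcd(25, v) = 5.
  Option A: v=25, gcd(25,25)=25 -> changes
  Option B: v=62, gcd(25,62)=1 -> changes
  Option C: v=53, gcd(25,53)=1 -> changes
  Option D: v=40, gcd(25,40)=5 -> preserves
  Option E: v=74, gcd(25,74)=1 -> changes

Answer: D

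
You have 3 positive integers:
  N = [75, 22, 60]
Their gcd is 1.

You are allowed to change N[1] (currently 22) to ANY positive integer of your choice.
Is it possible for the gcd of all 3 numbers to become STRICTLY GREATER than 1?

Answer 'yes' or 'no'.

Answer: yes

Derivation:
Current gcd = 1
gcd of all OTHER numbers (without N[1]=22): gcd([75, 60]) = 15
The new gcd after any change is gcd(15, new_value).
This can be at most 15.
Since 15 > old gcd 1, the gcd CAN increase (e.g., set N[1] = 15).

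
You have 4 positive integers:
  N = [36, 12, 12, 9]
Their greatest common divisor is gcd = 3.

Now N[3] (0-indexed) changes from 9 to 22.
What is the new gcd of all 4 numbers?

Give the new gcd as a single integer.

Answer: 2

Derivation:
Numbers: [36, 12, 12, 9], gcd = 3
Change: index 3, 9 -> 22
gcd of the OTHER numbers (without index 3): gcd([36, 12, 12]) = 12
New gcd = gcd(g_others, new_val) = gcd(12, 22) = 2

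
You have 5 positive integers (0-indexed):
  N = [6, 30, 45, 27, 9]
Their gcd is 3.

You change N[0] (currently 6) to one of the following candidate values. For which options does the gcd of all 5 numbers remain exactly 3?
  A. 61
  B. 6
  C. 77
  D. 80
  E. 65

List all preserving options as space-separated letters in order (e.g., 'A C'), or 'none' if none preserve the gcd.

Answer: B

Derivation:
Old gcd = 3; gcd of others (without N[0]) = 3
New gcd for candidate v: gcd(3, v). Preserves old gcd iff gcd(3, v) = 3.
  Option A: v=61, gcd(3,61)=1 -> changes
  Option B: v=6, gcd(3,6)=3 -> preserves
  Option C: v=77, gcd(3,77)=1 -> changes
  Option D: v=80, gcd(3,80)=1 -> changes
  Option E: v=65, gcd(3,65)=1 -> changes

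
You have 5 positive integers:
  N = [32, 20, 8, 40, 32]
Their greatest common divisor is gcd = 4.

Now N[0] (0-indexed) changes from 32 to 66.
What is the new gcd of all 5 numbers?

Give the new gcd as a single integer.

Numbers: [32, 20, 8, 40, 32], gcd = 4
Change: index 0, 32 -> 66
gcd of the OTHER numbers (without index 0): gcd([20, 8, 40, 32]) = 4
New gcd = gcd(g_others, new_val) = gcd(4, 66) = 2

Answer: 2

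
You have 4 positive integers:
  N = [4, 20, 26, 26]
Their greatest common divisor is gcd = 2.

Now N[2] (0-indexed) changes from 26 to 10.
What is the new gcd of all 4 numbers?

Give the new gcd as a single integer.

Numbers: [4, 20, 26, 26], gcd = 2
Change: index 2, 26 -> 10
gcd of the OTHER numbers (without index 2): gcd([4, 20, 26]) = 2
New gcd = gcd(g_others, new_val) = gcd(2, 10) = 2

Answer: 2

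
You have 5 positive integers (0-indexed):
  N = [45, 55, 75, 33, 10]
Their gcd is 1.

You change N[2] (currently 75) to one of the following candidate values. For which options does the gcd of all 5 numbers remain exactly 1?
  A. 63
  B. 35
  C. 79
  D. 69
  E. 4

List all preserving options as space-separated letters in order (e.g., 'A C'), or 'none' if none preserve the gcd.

Answer: A B C D E

Derivation:
Old gcd = 1; gcd of others (without N[2]) = 1
New gcd for candidate v: gcd(1, v). Preserves old gcd iff gcd(1, v) = 1.
  Option A: v=63, gcd(1,63)=1 -> preserves
  Option B: v=35, gcd(1,35)=1 -> preserves
  Option C: v=79, gcd(1,79)=1 -> preserves
  Option D: v=69, gcd(1,69)=1 -> preserves
  Option E: v=4, gcd(1,4)=1 -> preserves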